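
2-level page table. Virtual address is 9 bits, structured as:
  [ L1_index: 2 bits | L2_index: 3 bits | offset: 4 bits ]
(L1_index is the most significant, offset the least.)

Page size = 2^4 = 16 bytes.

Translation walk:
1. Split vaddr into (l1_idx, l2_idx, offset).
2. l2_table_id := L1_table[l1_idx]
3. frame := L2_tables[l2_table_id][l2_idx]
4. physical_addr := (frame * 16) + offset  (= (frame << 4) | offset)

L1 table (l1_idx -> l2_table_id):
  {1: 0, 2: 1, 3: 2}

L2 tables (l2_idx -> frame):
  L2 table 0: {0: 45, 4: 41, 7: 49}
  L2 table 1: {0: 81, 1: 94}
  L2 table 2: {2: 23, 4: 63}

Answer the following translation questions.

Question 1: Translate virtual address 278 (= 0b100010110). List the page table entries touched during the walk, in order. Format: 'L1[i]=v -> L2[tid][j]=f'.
Answer: L1[2]=1 -> L2[1][1]=94

Derivation:
vaddr = 278 = 0b100010110
Split: l1_idx=2, l2_idx=1, offset=6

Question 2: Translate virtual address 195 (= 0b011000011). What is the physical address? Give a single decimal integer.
vaddr = 195 = 0b011000011
Split: l1_idx=1, l2_idx=4, offset=3
L1[1] = 0
L2[0][4] = 41
paddr = 41 * 16 + 3 = 659

Answer: 659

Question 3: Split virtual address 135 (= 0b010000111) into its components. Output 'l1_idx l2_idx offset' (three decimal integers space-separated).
vaddr = 135 = 0b010000111
  top 2 bits -> l1_idx = 1
  next 3 bits -> l2_idx = 0
  bottom 4 bits -> offset = 7

Answer: 1 0 7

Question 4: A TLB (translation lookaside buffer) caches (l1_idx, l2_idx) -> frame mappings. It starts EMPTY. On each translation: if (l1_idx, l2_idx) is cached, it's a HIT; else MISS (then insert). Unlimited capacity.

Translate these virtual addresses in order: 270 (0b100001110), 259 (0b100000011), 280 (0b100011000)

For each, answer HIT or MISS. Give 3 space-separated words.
Answer: MISS HIT MISS

Derivation:
vaddr=270: (2,0) not in TLB -> MISS, insert
vaddr=259: (2,0) in TLB -> HIT
vaddr=280: (2,1) not in TLB -> MISS, insert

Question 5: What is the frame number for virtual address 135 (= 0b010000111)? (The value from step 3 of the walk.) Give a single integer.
Answer: 45

Derivation:
vaddr = 135: l1_idx=1, l2_idx=0
L1[1] = 0; L2[0][0] = 45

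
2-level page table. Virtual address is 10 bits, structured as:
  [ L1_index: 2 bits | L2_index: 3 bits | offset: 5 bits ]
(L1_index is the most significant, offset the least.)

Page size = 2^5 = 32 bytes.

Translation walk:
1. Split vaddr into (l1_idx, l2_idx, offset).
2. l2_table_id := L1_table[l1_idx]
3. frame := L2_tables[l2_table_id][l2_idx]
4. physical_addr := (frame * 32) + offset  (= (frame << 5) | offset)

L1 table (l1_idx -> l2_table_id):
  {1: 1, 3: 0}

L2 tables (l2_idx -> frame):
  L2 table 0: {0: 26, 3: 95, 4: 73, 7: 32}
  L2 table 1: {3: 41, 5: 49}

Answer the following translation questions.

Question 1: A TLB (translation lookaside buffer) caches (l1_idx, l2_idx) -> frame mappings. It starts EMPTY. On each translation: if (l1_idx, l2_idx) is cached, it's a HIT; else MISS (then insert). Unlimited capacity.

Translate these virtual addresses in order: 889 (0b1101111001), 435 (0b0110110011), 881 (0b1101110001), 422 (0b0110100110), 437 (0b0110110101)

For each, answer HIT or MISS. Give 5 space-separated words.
vaddr=889: (3,3) not in TLB -> MISS, insert
vaddr=435: (1,5) not in TLB -> MISS, insert
vaddr=881: (3,3) in TLB -> HIT
vaddr=422: (1,5) in TLB -> HIT
vaddr=437: (1,5) in TLB -> HIT

Answer: MISS MISS HIT HIT HIT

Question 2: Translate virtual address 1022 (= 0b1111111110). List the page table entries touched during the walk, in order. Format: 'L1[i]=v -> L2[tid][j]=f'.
Answer: L1[3]=0 -> L2[0][7]=32

Derivation:
vaddr = 1022 = 0b1111111110
Split: l1_idx=3, l2_idx=7, offset=30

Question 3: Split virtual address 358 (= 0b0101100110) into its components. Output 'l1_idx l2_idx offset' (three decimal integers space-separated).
Answer: 1 3 6

Derivation:
vaddr = 358 = 0b0101100110
  top 2 bits -> l1_idx = 1
  next 3 bits -> l2_idx = 3
  bottom 5 bits -> offset = 6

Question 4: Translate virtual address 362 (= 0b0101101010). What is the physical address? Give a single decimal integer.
vaddr = 362 = 0b0101101010
Split: l1_idx=1, l2_idx=3, offset=10
L1[1] = 1
L2[1][3] = 41
paddr = 41 * 32 + 10 = 1322

Answer: 1322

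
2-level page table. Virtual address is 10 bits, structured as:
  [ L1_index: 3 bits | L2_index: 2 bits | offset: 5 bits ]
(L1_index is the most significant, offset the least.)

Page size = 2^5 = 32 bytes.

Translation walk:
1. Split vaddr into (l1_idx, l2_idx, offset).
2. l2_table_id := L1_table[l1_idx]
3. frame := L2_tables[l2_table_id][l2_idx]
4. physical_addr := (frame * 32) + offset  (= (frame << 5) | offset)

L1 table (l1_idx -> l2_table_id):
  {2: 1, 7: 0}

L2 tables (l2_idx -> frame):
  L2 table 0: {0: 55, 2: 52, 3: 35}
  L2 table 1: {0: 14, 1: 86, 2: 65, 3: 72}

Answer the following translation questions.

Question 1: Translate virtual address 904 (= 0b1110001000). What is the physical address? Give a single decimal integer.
Answer: 1768

Derivation:
vaddr = 904 = 0b1110001000
Split: l1_idx=7, l2_idx=0, offset=8
L1[7] = 0
L2[0][0] = 55
paddr = 55 * 32 + 8 = 1768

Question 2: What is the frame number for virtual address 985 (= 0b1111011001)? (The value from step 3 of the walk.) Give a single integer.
vaddr = 985: l1_idx=7, l2_idx=2
L1[7] = 0; L2[0][2] = 52

Answer: 52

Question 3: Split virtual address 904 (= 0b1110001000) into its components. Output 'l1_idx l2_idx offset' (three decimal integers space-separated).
vaddr = 904 = 0b1110001000
  top 3 bits -> l1_idx = 7
  next 2 bits -> l2_idx = 0
  bottom 5 bits -> offset = 8

Answer: 7 0 8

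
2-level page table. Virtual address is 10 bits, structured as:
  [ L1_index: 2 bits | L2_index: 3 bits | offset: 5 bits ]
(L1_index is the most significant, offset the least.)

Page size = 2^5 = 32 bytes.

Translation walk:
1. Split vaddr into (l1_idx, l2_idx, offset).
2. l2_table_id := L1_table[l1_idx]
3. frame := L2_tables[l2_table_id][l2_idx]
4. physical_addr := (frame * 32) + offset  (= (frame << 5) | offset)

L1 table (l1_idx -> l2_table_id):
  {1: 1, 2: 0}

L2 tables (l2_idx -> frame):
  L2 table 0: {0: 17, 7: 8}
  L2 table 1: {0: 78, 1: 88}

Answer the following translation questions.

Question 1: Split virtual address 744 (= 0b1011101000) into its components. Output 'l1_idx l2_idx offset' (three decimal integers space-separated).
Answer: 2 7 8

Derivation:
vaddr = 744 = 0b1011101000
  top 2 bits -> l1_idx = 2
  next 3 bits -> l2_idx = 7
  bottom 5 bits -> offset = 8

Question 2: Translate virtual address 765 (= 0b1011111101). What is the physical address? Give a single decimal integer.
Answer: 285

Derivation:
vaddr = 765 = 0b1011111101
Split: l1_idx=2, l2_idx=7, offset=29
L1[2] = 0
L2[0][7] = 8
paddr = 8 * 32 + 29 = 285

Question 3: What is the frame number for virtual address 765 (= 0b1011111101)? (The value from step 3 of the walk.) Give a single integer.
vaddr = 765: l1_idx=2, l2_idx=7
L1[2] = 0; L2[0][7] = 8

Answer: 8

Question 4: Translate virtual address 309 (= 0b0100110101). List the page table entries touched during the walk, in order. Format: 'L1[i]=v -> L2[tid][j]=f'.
Answer: L1[1]=1 -> L2[1][1]=88

Derivation:
vaddr = 309 = 0b0100110101
Split: l1_idx=1, l2_idx=1, offset=21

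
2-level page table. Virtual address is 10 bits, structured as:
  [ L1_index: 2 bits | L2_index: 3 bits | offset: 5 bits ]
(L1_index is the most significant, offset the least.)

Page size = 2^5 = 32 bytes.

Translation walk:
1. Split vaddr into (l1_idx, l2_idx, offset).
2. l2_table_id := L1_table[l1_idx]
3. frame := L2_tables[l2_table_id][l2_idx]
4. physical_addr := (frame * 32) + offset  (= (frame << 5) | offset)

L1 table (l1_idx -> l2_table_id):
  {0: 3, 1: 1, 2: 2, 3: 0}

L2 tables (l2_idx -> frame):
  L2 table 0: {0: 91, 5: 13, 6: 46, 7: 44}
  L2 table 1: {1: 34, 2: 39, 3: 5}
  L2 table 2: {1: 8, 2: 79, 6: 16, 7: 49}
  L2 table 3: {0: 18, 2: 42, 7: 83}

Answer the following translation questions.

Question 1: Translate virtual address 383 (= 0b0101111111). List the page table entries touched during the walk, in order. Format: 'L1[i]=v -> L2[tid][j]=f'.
Answer: L1[1]=1 -> L2[1][3]=5

Derivation:
vaddr = 383 = 0b0101111111
Split: l1_idx=1, l2_idx=3, offset=31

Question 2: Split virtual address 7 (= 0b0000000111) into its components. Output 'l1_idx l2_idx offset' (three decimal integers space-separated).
vaddr = 7 = 0b0000000111
  top 2 bits -> l1_idx = 0
  next 3 bits -> l2_idx = 0
  bottom 5 bits -> offset = 7

Answer: 0 0 7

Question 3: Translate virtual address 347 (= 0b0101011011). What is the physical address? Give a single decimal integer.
Answer: 1275

Derivation:
vaddr = 347 = 0b0101011011
Split: l1_idx=1, l2_idx=2, offset=27
L1[1] = 1
L2[1][2] = 39
paddr = 39 * 32 + 27 = 1275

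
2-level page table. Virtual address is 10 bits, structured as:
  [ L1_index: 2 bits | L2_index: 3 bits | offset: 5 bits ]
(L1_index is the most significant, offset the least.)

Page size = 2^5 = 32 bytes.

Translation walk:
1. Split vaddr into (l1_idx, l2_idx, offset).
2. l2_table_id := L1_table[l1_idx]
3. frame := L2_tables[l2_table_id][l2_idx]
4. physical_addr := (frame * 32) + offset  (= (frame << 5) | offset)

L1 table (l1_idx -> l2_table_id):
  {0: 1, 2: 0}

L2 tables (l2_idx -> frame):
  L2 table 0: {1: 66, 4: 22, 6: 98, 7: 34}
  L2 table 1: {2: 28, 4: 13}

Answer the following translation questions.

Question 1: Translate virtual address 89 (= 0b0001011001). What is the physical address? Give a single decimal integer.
Answer: 921

Derivation:
vaddr = 89 = 0b0001011001
Split: l1_idx=0, l2_idx=2, offset=25
L1[0] = 1
L2[1][2] = 28
paddr = 28 * 32 + 25 = 921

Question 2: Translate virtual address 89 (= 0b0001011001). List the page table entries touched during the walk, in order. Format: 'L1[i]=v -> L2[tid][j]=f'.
Answer: L1[0]=1 -> L2[1][2]=28

Derivation:
vaddr = 89 = 0b0001011001
Split: l1_idx=0, l2_idx=2, offset=25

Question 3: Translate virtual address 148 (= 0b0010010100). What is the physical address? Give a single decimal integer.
Answer: 436

Derivation:
vaddr = 148 = 0b0010010100
Split: l1_idx=0, l2_idx=4, offset=20
L1[0] = 1
L2[1][4] = 13
paddr = 13 * 32 + 20 = 436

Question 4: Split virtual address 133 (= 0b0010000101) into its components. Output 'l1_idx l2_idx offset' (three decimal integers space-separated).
Answer: 0 4 5

Derivation:
vaddr = 133 = 0b0010000101
  top 2 bits -> l1_idx = 0
  next 3 bits -> l2_idx = 4
  bottom 5 bits -> offset = 5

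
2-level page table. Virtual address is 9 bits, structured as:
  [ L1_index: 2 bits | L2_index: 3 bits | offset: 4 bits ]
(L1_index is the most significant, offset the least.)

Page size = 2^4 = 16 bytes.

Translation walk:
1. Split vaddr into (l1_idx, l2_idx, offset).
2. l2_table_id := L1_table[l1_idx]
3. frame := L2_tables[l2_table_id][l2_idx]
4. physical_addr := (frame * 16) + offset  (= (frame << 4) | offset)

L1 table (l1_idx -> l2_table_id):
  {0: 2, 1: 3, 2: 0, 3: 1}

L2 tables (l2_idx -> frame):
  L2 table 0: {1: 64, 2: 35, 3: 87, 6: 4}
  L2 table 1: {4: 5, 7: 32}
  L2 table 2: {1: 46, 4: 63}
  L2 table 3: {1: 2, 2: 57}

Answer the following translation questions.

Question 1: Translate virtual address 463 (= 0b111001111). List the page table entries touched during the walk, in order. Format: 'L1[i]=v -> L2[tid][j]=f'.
vaddr = 463 = 0b111001111
Split: l1_idx=3, l2_idx=4, offset=15

Answer: L1[3]=1 -> L2[1][4]=5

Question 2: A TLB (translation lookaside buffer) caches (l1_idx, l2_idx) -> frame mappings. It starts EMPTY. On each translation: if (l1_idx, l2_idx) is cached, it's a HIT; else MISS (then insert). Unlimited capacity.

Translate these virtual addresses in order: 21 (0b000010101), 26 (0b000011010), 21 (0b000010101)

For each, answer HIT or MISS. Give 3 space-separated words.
Answer: MISS HIT HIT

Derivation:
vaddr=21: (0,1) not in TLB -> MISS, insert
vaddr=26: (0,1) in TLB -> HIT
vaddr=21: (0,1) in TLB -> HIT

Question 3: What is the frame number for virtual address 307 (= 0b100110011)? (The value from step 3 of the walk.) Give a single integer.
Answer: 87

Derivation:
vaddr = 307: l1_idx=2, l2_idx=3
L1[2] = 0; L2[0][3] = 87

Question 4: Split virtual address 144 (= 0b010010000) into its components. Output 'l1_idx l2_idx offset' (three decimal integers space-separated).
vaddr = 144 = 0b010010000
  top 2 bits -> l1_idx = 1
  next 3 bits -> l2_idx = 1
  bottom 4 bits -> offset = 0

Answer: 1 1 0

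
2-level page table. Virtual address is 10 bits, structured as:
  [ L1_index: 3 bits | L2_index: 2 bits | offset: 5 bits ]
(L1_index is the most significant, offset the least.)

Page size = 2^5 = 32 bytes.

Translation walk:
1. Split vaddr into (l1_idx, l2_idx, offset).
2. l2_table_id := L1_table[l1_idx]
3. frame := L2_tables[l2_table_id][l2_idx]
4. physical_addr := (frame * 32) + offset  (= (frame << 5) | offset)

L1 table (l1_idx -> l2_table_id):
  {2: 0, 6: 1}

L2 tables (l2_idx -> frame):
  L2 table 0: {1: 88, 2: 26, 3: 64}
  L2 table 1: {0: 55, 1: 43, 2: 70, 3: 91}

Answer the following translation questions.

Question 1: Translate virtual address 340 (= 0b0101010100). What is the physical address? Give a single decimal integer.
vaddr = 340 = 0b0101010100
Split: l1_idx=2, l2_idx=2, offset=20
L1[2] = 0
L2[0][2] = 26
paddr = 26 * 32 + 20 = 852

Answer: 852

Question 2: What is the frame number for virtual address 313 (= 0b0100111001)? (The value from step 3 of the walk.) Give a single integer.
Answer: 88

Derivation:
vaddr = 313: l1_idx=2, l2_idx=1
L1[2] = 0; L2[0][1] = 88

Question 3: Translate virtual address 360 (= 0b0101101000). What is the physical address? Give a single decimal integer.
vaddr = 360 = 0b0101101000
Split: l1_idx=2, l2_idx=3, offset=8
L1[2] = 0
L2[0][3] = 64
paddr = 64 * 32 + 8 = 2056

Answer: 2056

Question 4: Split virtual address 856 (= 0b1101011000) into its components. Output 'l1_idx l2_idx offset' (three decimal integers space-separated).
Answer: 6 2 24

Derivation:
vaddr = 856 = 0b1101011000
  top 3 bits -> l1_idx = 6
  next 2 bits -> l2_idx = 2
  bottom 5 bits -> offset = 24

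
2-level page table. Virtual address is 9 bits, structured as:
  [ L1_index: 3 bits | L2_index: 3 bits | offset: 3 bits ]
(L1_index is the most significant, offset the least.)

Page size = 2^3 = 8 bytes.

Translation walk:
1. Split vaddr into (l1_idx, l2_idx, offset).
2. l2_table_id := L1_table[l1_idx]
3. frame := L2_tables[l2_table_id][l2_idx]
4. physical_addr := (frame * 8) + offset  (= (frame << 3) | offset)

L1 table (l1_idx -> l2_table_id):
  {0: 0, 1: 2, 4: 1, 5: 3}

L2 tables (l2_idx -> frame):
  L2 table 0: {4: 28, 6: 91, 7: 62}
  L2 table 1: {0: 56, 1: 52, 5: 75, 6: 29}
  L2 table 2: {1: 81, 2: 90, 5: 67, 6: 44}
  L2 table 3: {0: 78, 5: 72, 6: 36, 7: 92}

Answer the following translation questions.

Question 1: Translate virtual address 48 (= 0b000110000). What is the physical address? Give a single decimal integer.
Answer: 728

Derivation:
vaddr = 48 = 0b000110000
Split: l1_idx=0, l2_idx=6, offset=0
L1[0] = 0
L2[0][6] = 91
paddr = 91 * 8 + 0 = 728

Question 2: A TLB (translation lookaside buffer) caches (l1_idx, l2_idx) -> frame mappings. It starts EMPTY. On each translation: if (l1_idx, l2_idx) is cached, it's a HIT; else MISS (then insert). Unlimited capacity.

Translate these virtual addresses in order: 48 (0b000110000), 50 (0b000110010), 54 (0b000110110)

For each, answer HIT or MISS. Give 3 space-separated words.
vaddr=48: (0,6) not in TLB -> MISS, insert
vaddr=50: (0,6) in TLB -> HIT
vaddr=54: (0,6) in TLB -> HIT

Answer: MISS HIT HIT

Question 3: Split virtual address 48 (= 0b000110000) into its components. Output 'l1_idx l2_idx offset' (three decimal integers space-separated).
Answer: 0 6 0

Derivation:
vaddr = 48 = 0b000110000
  top 3 bits -> l1_idx = 0
  next 3 bits -> l2_idx = 6
  bottom 3 bits -> offset = 0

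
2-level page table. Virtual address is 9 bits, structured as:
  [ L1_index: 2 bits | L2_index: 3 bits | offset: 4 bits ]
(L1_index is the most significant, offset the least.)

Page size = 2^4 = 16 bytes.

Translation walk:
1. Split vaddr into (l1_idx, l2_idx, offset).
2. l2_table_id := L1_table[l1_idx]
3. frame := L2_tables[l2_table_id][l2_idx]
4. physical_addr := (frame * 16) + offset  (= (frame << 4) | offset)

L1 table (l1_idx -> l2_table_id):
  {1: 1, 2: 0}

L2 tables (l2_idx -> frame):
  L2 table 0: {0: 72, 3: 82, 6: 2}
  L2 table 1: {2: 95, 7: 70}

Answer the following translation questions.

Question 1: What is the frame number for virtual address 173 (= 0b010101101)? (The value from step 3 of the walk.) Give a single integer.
Answer: 95

Derivation:
vaddr = 173: l1_idx=1, l2_idx=2
L1[1] = 1; L2[1][2] = 95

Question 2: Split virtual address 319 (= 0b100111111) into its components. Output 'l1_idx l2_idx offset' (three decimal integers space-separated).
Answer: 2 3 15

Derivation:
vaddr = 319 = 0b100111111
  top 2 bits -> l1_idx = 2
  next 3 bits -> l2_idx = 3
  bottom 4 bits -> offset = 15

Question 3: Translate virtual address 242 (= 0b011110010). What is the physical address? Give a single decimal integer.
vaddr = 242 = 0b011110010
Split: l1_idx=1, l2_idx=7, offset=2
L1[1] = 1
L2[1][7] = 70
paddr = 70 * 16 + 2 = 1122

Answer: 1122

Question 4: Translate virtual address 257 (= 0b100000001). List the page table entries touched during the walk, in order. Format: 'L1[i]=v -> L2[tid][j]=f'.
Answer: L1[2]=0 -> L2[0][0]=72

Derivation:
vaddr = 257 = 0b100000001
Split: l1_idx=2, l2_idx=0, offset=1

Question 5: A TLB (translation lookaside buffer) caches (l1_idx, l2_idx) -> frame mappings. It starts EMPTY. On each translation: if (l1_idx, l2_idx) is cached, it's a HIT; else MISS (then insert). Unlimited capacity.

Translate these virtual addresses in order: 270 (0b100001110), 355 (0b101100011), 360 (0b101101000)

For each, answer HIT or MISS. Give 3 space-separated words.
Answer: MISS MISS HIT

Derivation:
vaddr=270: (2,0) not in TLB -> MISS, insert
vaddr=355: (2,6) not in TLB -> MISS, insert
vaddr=360: (2,6) in TLB -> HIT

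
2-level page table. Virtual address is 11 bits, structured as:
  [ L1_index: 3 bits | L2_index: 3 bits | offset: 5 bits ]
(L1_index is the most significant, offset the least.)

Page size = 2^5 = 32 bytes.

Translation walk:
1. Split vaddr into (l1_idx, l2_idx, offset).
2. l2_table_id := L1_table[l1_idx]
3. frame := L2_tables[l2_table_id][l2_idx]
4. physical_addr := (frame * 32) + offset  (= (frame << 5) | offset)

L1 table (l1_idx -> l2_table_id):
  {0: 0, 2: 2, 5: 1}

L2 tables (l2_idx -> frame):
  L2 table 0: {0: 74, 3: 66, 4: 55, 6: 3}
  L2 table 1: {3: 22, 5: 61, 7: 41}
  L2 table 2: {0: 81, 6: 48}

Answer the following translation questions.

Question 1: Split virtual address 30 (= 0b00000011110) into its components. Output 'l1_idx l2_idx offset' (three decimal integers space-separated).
Answer: 0 0 30

Derivation:
vaddr = 30 = 0b00000011110
  top 3 bits -> l1_idx = 0
  next 3 bits -> l2_idx = 0
  bottom 5 bits -> offset = 30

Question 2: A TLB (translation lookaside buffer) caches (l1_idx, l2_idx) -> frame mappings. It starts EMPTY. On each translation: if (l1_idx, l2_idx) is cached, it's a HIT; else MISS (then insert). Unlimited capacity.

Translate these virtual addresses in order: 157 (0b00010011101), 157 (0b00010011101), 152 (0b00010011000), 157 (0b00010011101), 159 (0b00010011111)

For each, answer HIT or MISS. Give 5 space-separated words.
vaddr=157: (0,4) not in TLB -> MISS, insert
vaddr=157: (0,4) in TLB -> HIT
vaddr=152: (0,4) in TLB -> HIT
vaddr=157: (0,4) in TLB -> HIT
vaddr=159: (0,4) in TLB -> HIT

Answer: MISS HIT HIT HIT HIT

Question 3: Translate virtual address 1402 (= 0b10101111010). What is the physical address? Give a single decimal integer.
vaddr = 1402 = 0b10101111010
Split: l1_idx=5, l2_idx=3, offset=26
L1[5] = 1
L2[1][3] = 22
paddr = 22 * 32 + 26 = 730

Answer: 730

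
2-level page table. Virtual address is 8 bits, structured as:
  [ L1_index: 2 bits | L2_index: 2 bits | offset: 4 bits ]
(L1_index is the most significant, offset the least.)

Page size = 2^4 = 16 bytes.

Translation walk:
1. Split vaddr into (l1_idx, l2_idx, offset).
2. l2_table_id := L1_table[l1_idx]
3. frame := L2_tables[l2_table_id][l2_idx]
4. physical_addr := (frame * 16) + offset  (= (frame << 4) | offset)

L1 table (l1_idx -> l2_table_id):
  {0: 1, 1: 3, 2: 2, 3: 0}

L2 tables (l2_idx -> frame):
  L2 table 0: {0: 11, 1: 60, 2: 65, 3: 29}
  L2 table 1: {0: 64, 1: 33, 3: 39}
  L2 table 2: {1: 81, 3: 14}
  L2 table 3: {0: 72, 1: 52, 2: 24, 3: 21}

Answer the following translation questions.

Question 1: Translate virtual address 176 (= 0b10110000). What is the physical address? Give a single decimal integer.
vaddr = 176 = 0b10110000
Split: l1_idx=2, l2_idx=3, offset=0
L1[2] = 2
L2[2][3] = 14
paddr = 14 * 16 + 0 = 224

Answer: 224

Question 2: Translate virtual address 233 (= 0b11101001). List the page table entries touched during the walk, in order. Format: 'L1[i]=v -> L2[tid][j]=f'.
Answer: L1[3]=0 -> L2[0][2]=65

Derivation:
vaddr = 233 = 0b11101001
Split: l1_idx=3, l2_idx=2, offset=9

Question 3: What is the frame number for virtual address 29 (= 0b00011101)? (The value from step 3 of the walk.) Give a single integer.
Answer: 33

Derivation:
vaddr = 29: l1_idx=0, l2_idx=1
L1[0] = 1; L2[1][1] = 33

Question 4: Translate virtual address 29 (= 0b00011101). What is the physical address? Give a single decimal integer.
vaddr = 29 = 0b00011101
Split: l1_idx=0, l2_idx=1, offset=13
L1[0] = 1
L2[1][1] = 33
paddr = 33 * 16 + 13 = 541

Answer: 541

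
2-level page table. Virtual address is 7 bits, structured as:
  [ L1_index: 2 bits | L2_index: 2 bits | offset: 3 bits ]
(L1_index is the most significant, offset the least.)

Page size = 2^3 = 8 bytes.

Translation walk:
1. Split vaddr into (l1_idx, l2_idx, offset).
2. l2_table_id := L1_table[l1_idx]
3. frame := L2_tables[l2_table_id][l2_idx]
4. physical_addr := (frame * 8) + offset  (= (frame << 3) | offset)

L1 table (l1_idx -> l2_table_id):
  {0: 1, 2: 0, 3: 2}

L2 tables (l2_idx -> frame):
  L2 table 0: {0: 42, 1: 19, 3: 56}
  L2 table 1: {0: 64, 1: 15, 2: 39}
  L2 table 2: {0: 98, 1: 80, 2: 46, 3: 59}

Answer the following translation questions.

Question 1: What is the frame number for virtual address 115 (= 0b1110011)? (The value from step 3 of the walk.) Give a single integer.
Answer: 46

Derivation:
vaddr = 115: l1_idx=3, l2_idx=2
L1[3] = 2; L2[2][2] = 46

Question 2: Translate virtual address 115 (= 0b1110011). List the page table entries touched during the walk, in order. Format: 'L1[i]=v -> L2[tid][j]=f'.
Answer: L1[3]=2 -> L2[2][2]=46

Derivation:
vaddr = 115 = 0b1110011
Split: l1_idx=3, l2_idx=2, offset=3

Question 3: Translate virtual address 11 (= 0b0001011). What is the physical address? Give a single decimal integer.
Answer: 123

Derivation:
vaddr = 11 = 0b0001011
Split: l1_idx=0, l2_idx=1, offset=3
L1[0] = 1
L2[1][1] = 15
paddr = 15 * 8 + 3 = 123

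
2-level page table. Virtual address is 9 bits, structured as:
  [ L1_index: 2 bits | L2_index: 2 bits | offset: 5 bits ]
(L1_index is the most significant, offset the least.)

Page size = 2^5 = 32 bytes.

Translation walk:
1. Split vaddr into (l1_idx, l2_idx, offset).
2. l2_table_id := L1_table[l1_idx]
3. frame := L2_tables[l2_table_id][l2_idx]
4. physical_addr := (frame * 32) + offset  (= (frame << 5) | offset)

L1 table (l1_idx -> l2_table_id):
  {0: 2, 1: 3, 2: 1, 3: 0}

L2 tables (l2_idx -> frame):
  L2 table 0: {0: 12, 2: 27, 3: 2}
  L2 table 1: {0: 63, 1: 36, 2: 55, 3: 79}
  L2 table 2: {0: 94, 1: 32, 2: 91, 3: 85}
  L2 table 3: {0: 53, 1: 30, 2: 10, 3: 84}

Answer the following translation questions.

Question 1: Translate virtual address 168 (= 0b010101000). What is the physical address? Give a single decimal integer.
vaddr = 168 = 0b010101000
Split: l1_idx=1, l2_idx=1, offset=8
L1[1] = 3
L2[3][1] = 30
paddr = 30 * 32 + 8 = 968

Answer: 968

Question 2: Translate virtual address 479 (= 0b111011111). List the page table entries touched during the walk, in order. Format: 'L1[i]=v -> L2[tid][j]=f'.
Answer: L1[3]=0 -> L2[0][2]=27

Derivation:
vaddr = 479 = 0b111011111
Split: l1_idx=3, l2_idx=2, offset=31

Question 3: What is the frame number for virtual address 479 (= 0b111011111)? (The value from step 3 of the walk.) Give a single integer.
Answer: 27

Derivation:
vaddr = 479: l1_idx=3, l2_idx=2
L1[3] = 0; L2[0][2] = 27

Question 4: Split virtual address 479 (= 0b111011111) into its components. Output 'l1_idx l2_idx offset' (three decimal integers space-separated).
Answer: 3 2 31

Derivation:
vaddr = 479 = 0b111011111
  top 2 bits -> l1_idx = 3
  next 2 bits -> l2_idx = 2
  bottom 5 bits -> offset = 31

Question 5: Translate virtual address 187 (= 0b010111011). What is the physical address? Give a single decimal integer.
vaddr = 187 = 0b010111011
Split: l1_idx=1, l2_idx=1, offset=27
L1[1] = 3
L2[3][1] = 30
paddr = 30 * 32 + 27 = 987

Answer: 987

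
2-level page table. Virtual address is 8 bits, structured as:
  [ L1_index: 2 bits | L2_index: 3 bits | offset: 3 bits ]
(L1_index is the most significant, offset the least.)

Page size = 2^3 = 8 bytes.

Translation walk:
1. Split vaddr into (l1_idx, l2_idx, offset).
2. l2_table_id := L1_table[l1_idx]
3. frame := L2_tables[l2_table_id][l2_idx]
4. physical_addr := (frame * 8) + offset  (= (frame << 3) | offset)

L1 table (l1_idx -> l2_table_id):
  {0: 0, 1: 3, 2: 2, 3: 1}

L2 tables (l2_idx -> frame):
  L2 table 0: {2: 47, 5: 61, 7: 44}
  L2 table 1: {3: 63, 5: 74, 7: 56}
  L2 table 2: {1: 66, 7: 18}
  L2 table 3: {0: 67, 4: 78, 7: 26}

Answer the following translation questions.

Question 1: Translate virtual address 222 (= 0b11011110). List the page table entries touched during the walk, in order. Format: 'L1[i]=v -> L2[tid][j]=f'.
Answer: L1[3]=1 -> L2[1][3]=63

Derivation:
vaddr = 222 = 0b11011110
Split: l1_idx=3, l2_idx=3, offset=6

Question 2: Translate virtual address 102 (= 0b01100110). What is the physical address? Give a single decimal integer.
vaddr = 102 = 0b01100110
Split: l1_idx=1, l2_idx=4, offset=6
L1[1] = 3
L2[3][4] = 78
paddr = 78 * 8 + 6 = 630

Answer: 630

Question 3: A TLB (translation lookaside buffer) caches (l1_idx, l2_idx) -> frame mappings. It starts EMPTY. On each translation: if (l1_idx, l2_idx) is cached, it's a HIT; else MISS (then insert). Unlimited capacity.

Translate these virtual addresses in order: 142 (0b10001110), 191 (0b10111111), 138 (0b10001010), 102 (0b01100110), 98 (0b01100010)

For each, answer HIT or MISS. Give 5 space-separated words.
Answer: MISS MISS HIT MISS HIT

Derivation:
vaddr=142: (2,1) not in TLB -> MISS, insert
vaddr=191: (2,7) not in TLB -> MISS, insert
vaddr=138: (2,1) in TLB -> HIT
vaddr=102: (1,4) not in TLB -> MISS, insert
vaddr=98: (1,4) in TLB -> HIT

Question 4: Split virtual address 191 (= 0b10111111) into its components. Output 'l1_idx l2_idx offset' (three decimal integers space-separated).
Answer: 2 7 7

Derivation:
vaddr = 191 = 0b10111111
  top 2 bits -> l1_idx = 2
  next 3 bits -> l2_idx = 7
  bottom 3 bits -> offset = 7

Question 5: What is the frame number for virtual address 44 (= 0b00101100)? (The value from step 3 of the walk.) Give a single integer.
Answer: 61

Derivation:
vaddr = 44: l1_idx=0, l2_idx=5
L1[0] = 0; L2[0][5] = 61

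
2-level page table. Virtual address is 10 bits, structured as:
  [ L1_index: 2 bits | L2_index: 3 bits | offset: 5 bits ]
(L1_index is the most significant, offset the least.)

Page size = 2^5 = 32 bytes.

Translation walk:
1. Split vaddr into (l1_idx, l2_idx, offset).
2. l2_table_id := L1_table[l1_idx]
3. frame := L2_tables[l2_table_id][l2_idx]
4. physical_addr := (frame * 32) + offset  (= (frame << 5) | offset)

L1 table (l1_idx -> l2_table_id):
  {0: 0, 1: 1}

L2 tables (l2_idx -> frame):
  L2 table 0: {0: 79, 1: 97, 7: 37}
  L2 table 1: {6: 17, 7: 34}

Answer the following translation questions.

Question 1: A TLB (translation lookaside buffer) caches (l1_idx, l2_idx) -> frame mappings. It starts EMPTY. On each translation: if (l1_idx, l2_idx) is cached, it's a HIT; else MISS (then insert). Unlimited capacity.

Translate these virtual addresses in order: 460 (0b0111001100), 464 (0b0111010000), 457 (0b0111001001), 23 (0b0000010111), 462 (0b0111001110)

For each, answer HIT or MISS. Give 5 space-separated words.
Answer: MISS HIT HIT MISS HIT

Derivation:
vaddr=460: (1,6) not in TLB -> MISS, insert
vaddr=464: (1,6) in TLB -> HIT
vaddr=457: (1,6) in TLB -> HIT
vaddr=23: (0,0) not in TLB -> MISS, insert
vaddr=462: (1,6) in TLB -> HIT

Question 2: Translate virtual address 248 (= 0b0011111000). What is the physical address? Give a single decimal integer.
Answer: 1208

Derivation:
vaddr = 248 = 0b0011111000
Split: l1_idx=0, l2_idx=7, offset=24
L1[0] = 0
L2[0][7] = 37
paddr = 37 * 32 + 24 = 1208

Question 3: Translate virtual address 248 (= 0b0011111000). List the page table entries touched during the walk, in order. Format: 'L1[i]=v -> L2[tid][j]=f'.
vaddr = 248 = 0b0011111000
Split: l1_idx=0, l2_idx=7, offset=24

Answer: L1[0]=0 -> L2[0][7]=37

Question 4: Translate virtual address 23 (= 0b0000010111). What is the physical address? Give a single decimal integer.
vaddr = 23 = 0b0000010111
Split: l1_idx=0, l2_idx=0, offset=23
L1[0] = 0
L2[0][0] = 79
paddr = 79 * 32 + 23 = 2551

Answer: 2551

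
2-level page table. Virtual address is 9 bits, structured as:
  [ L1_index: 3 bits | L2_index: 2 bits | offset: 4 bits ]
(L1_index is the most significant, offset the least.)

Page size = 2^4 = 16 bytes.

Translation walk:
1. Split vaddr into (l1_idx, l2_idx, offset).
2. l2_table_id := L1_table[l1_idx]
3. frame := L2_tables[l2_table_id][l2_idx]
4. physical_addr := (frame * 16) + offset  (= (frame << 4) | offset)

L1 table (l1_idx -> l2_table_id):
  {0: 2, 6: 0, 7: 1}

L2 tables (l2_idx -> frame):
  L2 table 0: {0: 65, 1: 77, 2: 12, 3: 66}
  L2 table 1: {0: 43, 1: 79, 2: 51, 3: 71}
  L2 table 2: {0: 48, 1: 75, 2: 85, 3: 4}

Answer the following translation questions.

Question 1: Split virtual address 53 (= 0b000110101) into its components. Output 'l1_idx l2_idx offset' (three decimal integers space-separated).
vaddr = 53 = 0b000110101
  top 3 bits -> l1_idx = 0
  next 2 bits -> l2_idx = 3
  bottom 4 bits -> offset = 5

Answer: 0 3 5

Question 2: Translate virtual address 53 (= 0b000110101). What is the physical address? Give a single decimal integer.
Answer: 69

Derivation:
vaddr = 53 = 0b000110101
Split: l1_idx=0, l2_idx=3, offset=5
L1[0] = 2
L2[2][3] = 4
paddr = 4 * 16 + 5 = 69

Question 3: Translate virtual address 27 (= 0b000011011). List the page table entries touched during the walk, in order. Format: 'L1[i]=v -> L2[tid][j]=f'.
Answer: L1[0]=2 -> L2[2][1]=75

Derivation:
vaddr = 27 = 0b000011011
Split: l1_idx=0, l2_idx=1, offset=11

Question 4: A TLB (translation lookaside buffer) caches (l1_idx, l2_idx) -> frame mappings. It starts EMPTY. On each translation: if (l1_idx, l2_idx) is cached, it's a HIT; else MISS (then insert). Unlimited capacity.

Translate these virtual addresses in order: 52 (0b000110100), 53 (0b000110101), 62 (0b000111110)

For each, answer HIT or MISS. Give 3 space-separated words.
vaddr=52: (0,3) not in TLB -> MISS, insert
vaddr=53: (0,3) in TLB -> HIT
vaddr=62: (0,3) in TLB -> HIT

Answer: MISS HIT HIT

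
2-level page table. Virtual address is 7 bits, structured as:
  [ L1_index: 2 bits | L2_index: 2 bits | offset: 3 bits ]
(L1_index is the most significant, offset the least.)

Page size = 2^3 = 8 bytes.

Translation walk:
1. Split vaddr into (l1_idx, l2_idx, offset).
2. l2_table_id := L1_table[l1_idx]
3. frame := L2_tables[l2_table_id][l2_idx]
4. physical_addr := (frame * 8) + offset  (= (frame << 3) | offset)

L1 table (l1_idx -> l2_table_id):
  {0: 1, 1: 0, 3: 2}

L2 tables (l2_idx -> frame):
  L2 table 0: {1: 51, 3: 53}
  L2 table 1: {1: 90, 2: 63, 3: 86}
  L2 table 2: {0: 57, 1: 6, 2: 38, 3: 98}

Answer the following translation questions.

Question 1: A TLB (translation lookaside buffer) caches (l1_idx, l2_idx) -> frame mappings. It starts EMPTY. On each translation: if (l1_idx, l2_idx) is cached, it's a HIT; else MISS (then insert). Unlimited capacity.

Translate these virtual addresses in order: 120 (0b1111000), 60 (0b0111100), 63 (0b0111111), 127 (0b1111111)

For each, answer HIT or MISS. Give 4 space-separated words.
vaddr=120: (3,3) not in TLB -> MISS, insert
vaddr=60: (1,3) not in TLB -> MISS, insert
vaddr=63: (1,3) in TLB -> HIT
vaddr=127: (3,3) in TLB -> HIT

Answer: MISS MISS HIT HIT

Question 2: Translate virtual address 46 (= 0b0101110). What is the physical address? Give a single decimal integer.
Answer: 414

Derivation:
vaddr = 46 = 0b0101110
Split: l1_idx=1, l2_idx=1, offset=6
L1[1] = 0
L2[0][1] = 51
paddr = 51 * 8 + 6 = 414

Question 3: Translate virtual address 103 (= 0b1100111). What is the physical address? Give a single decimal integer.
vaddr = 103 = 0b1100111
Split: l1_idx=3, l2_idx=0, offset=7
L1[3] = 2
L2[2][0] = 57
paddr = 57 * 8 + 7 = 463

Answer: 463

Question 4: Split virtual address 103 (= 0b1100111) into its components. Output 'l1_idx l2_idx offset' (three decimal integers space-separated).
vaddr = 103 = 0b1100111
  top 2 bits -> l1_idx = 3
  next 2 bits -> l2_idx = 0
  bottom 3 bits -> offset = 7

Answer: 3 0 7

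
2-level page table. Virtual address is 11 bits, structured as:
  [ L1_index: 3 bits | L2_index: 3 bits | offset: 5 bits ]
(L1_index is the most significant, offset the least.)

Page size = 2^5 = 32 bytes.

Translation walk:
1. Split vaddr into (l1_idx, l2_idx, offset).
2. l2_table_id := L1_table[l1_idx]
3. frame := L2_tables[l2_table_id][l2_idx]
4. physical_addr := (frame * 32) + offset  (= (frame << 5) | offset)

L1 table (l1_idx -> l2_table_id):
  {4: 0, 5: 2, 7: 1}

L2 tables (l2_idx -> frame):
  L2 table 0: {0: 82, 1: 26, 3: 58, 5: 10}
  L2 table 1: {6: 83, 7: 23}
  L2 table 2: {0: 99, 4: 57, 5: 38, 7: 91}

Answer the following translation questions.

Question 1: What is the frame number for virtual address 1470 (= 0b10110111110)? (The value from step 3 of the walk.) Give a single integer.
Answer: 38

Derivation:
vaddr = 1470: l1_idx=5, l2_idx=5
L1[5] = 2; L2[2][5] = 38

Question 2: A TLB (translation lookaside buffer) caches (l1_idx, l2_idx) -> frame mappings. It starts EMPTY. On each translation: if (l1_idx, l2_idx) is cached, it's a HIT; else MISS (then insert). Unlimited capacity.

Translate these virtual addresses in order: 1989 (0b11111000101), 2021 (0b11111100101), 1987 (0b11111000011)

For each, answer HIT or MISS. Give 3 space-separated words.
vaddr=1989: (7,6) not in TLB -> MISS, insert
vaddr=2021: (7,7) not in TLB -> MISS, insert
vaddr=1987: (7,6) in TLB -> HIT

Answer: MISS MISS HIT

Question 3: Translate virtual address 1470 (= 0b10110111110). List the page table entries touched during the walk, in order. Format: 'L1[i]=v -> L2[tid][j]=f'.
vaddr = 1470 = 0b10110111110
Split: l1_idx=5, l2_idx=5, offset=30

Answer: L1[5]=2 -> L2[2][5]=38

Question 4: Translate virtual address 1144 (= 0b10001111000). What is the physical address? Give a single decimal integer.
vaddr = 1144 = 0b10001111000
Split: l1_idx=4, l2_idx=3, offset=24
L1[4] = 0
L2[0][3] = 58
paddr = 58 * 32 + 24 = 1880

Answer: 1880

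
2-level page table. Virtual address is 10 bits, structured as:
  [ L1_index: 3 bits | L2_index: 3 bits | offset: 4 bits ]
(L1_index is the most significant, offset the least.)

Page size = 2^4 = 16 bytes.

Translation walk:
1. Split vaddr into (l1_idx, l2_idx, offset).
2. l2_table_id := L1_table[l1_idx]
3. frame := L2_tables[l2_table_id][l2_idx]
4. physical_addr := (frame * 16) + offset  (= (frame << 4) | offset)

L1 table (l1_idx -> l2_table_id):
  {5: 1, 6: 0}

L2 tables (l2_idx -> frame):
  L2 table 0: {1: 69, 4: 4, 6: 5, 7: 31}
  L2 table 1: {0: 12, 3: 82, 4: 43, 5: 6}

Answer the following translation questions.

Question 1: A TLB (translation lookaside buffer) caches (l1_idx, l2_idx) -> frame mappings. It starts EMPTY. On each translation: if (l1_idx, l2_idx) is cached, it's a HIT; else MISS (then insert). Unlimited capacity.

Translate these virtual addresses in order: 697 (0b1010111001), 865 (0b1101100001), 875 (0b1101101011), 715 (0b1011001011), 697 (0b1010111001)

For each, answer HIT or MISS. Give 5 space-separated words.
vaddr=697: (5,3) not in TLB -> MISS, insert
vaddr=865: (6,6) not in TLB -> MISS, insert
vaddr=875: (6,6) in TLB -> HIT
vaddr=715: (5,4) not in TLB -> MISS, insert
vaddr=697: (5,3) in TLB -> HIT

Answer: MISS MISS HIT MISS HIT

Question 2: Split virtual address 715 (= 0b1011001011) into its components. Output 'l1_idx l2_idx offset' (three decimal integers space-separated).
Answer: 5 4 11

Derivation:
vaddr = 715 = 0b1011001011
  top 3 bits -> l1_idx = 5
  next 3 bits -> l2_idx = 4
  bottom 4 bits -> offset = 11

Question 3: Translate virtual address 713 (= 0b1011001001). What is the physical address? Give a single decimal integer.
vaddr = 713 = 0b1011001001
Split: l1_idx=5, l2_idx=4, offset=9
L1[5] = 1
L2[1][4] = 43
paddr = 43 * 16 + 9 = 697

Answer: 697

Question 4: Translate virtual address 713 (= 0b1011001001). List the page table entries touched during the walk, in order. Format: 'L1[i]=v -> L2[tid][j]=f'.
Answer: L1[5]=1 -> L2[1][4]=43

Derivation:
vaddr = 713 = 0b1011001001
Split: l1_idx=5, l2_idx=4, offset=9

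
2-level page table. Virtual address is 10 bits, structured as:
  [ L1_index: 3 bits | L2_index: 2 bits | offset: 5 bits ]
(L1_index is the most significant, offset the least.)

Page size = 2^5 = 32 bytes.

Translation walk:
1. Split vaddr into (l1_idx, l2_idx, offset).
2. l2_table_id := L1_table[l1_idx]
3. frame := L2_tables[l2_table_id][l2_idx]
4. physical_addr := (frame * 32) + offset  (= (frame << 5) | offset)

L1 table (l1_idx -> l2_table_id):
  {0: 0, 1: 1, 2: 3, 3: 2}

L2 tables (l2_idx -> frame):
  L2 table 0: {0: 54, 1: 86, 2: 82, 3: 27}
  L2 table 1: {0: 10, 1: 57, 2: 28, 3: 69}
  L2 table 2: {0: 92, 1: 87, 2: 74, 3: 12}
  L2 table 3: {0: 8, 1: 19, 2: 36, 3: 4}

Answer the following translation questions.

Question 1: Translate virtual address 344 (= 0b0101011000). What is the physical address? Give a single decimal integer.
Answer: 1176

Derivation:
vaddr = 344 = 0b0101011000
Split: l1_idx=2, l2_idx=2, offset=24
L1[2] = 3
L2[3][2] = 36
paddr = 36 * 32 + 24 = 1176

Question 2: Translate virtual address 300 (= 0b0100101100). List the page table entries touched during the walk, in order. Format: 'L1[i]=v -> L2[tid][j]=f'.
Answer: L1[2]=3 -> L2[3][1]=19

Derivation:
vaddr = 300 = 0b0100101100
Split: l1_idx=2, l2_idx=1, offset=12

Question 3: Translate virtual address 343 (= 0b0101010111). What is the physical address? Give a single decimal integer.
vaddr = 343 = 0b0101010111
Split: l1_idx=2, l2_idx=2, offset=23
L1[2] = 3
L2[3][2] = 36
paddr = 36 * 32 + 23 = 1175

Answer: 1175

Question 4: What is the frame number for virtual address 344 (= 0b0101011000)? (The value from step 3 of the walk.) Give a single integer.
vaddr = 344: l1_idx=2, l2_idx=2
L1[2] = 3; L2[3][2] = 36

Answer: 36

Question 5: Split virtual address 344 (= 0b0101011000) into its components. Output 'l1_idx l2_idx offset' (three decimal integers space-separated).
Answer: 2 2 24

Derivation:
vaddr = 344 = 0b0101011000
  top 3 bits -> l1_idx = 2
  next 2 bits -> l2_idx = 2
  bottom 5 bits -> offset = 24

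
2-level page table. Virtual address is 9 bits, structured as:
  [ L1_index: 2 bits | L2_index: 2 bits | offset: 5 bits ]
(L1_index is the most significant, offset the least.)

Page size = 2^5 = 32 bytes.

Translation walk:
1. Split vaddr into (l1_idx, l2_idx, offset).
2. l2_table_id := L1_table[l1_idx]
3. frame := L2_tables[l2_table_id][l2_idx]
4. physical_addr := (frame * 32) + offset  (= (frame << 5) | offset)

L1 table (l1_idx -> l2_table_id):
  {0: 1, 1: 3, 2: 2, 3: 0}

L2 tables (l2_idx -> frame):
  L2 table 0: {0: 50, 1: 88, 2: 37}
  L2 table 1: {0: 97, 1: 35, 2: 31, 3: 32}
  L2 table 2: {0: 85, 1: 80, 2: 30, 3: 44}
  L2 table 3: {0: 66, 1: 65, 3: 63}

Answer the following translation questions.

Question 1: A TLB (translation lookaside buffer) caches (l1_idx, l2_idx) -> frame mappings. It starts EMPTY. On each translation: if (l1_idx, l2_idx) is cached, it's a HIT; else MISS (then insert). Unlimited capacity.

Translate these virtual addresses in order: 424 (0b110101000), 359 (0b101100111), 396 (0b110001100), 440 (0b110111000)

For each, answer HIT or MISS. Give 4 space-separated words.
Answer: MISS MISS MISS HIT

Derivation:
vaddr=424: (3,1) not in TLB -> MISS, insert
vaddr=359: (2,3) not in TLB -> MISS, insert
vaddr=396: (3,0) not in TLB -> MISS, insert
vaddr=440: (3,1) in TLB -> HIT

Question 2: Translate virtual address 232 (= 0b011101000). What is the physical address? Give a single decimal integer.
vaddr = 232 = 0b011101000
Split: l1_idx=1, l2_idx=3, offset=8
L1[1] = 3
L2[3][3] = 63
paddr = 63 * 32 + 8 = 2024

Answer: 2024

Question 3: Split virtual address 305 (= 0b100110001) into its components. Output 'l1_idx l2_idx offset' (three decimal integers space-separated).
Answer: 2 1 17

Derivation:
vaddr = 305 = 0b100110001
  top 2 bits -> l1_idx = 2
  next 2 bits -> l2_idx = 1
  bottom 5 bits -> offset = 17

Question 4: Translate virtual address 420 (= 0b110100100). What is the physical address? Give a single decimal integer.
vaddr = 420 = 0b110100100
Split: l1_idx=3, l2_idx=1, offset=4
L1[3] = 0
L2[0][1] = 88
paddr = 88 * 32 + 4 = 2820

Answer: 2820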